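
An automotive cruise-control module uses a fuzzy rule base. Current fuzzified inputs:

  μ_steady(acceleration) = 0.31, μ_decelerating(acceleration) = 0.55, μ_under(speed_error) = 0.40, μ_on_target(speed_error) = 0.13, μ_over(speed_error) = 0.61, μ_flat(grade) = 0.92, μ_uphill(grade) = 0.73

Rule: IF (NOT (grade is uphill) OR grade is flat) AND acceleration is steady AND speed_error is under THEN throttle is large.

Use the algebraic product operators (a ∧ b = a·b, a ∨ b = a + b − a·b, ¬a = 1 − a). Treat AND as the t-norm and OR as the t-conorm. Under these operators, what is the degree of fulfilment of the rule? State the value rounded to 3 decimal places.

0.117

firing strength: (¬uphill=1−0.73=0.27 OR flat=0.92) = 0.9416; AND[a·b] with steady=0.31, under=0.40 → w = 0.1168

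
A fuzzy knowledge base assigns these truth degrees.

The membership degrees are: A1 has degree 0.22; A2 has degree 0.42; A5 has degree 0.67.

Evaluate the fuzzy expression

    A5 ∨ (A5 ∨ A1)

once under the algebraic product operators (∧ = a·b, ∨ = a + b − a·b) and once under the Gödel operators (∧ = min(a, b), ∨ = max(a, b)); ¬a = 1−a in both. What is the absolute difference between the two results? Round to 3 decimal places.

0.245

Under algebraic product:
  A5 ∨ A1 = a + b − a·b on (0.6700, 0.2200) = 0.7426
  A5 ∨ (A5 ∨ A1) = a + b − a·b on (0.6700, 0.7426) = 0.9151
  → value = 0.9151
Under Gödel:
  A5 ∨ A1 = max(a, b) on (0.67, 0.22) = 0.67
  A5 ∨ (A5 ∨ A1) = max(a, b) on (0.67, 0.67) = 0.67
  → value = 0.6700
|0.9151 − 0.6700| = 0.245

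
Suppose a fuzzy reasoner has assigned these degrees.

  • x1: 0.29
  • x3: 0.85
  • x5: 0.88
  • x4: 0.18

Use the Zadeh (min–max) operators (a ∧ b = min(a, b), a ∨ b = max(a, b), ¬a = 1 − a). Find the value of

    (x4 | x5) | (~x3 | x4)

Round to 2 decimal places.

x4 | x5 = max(a, b) on (0.18, 0.88) = 0.88
~x3 = 1 − 0.85 = 0.15
~x3 | x4 = max(a, b) on (0.15, 0.18) = 0.18
(x4 | x5) | (~x3 | x4) = max(a, b) on (0.88, 0.18) = 0.88

0.88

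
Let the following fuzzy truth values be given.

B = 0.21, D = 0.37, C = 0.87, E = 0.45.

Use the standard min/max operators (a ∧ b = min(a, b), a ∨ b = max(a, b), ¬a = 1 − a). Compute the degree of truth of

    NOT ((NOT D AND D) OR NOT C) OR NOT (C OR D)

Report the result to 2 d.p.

0.63

NOT D = 1 − 0.37 = 0.63
NOT D AND D = min(a, b) on (0.63, 0.37) = 0.37
NOT C = 1 − 0.87 = 0.13
(NOT D AND D) OR NOT C = max(a, b) on (0.37, 0.13) = 0.37
NOT ((NOT D AND D) OR NOT C) = 1 − 0.37 = 0.63
C OR D = max(a, b) on (0.87, 0.37) = 0.87
NOT (C OR D) = 1 − 0.87 = 0.13
NOT ((NOT D AND D) OR NOT C) OR NOT (C OR D) = max(a, b) on (0.63, 0.13) = 0.63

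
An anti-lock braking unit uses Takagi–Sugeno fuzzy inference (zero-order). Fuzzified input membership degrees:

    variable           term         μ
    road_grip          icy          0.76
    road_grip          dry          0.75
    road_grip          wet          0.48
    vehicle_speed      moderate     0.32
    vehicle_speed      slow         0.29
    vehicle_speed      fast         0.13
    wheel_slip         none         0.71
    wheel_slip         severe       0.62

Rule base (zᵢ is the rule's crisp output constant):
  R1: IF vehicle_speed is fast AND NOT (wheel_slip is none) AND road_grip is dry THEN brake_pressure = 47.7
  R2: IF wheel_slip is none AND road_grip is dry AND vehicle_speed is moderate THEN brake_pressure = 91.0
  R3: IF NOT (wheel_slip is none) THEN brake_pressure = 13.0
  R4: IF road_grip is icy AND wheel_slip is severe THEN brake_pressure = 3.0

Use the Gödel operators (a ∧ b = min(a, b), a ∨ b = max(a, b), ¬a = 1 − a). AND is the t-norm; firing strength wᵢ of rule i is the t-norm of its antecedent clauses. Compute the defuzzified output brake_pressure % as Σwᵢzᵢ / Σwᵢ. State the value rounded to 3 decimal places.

R1 (z=47.7): fast=0.13, ¬none=1−0.71=0.29, dry=0.75; AND[min(a, b)] → w = 0.13
R2 (z=91.0): none=0.71, dry=0.75, moderate=0.32; AND[min(a, b)] → w = 0.32
R3 (z=13.0): ¬none=1−0.71=0.29 → w = 0.29
R4 (z=3.0): icy=0.76, severe=0.62; AND[min(a, b)] → w = 0.62
Weighted average = (0.13·47.7 + 0.32·91.0 + 0.29·13.0 + 0.62·3.0) / (0.13 + 0.32 + 0.29 + 0.62)
  = 40.9510 / 1.3600 = 30.111

30.111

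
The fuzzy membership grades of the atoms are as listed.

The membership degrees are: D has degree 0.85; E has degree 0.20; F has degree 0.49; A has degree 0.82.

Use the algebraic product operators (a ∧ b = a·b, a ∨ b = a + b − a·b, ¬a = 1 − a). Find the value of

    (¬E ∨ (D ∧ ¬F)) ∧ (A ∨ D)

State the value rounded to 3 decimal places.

0.863

¬E = 1 − 0.2000 = 0.8000
¬F = 1 − 0.4900 = 0.5100
D ∧ ¬F = a·b on (0.8500, 0.5100) = 0.4335
¬E ∨ (D ∧ ¬F) = a + b − a·b on (0.8000, 0.4335) = 0.8867
A ∨ D = a + b − a·b on (0.8200, 0.8500) = 0.9730
(¬E ∨ (D ∧ ¬F)) ∧ (A ∨ D) = a·b on (0.8867, 0.9730) = 0.8628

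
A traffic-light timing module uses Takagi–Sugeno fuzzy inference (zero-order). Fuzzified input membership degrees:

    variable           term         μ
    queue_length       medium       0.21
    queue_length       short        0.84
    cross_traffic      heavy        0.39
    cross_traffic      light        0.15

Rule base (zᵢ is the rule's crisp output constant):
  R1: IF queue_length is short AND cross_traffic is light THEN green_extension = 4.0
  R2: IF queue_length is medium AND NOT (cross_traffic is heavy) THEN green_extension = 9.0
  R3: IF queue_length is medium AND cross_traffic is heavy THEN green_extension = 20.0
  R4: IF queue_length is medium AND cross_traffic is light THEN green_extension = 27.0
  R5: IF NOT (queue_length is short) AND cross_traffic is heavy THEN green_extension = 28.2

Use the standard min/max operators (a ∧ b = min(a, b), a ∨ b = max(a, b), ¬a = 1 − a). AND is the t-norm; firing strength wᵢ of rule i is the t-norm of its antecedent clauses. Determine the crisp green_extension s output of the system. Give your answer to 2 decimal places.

R1 (z=4.0): short=0.84, light=0.15; AND[min(a, b)] → w = 0.15
R2 (z=9.0): medium=0.21, ¬heavy=1−0.39=0.61; AND[min(a, b)] → w = 0.21
R3 (z=20.0): medium=0.21, heavy=0.39; AND[min(a, b)] → w = 0.21
R4 (z=27.0): medium=0.21, light=0.15; AND[min(a, b)] → w = 0.15
R5 (z=28.2): ¬short=1−0.84=0.16, heavy=0.39; AND[min(a, b)] → w = 0.16
Weighted average = (0.15·4.0 + 0.21·9.0 + 0.21·20.0 + 0.15·27.0 + 0.16·28.2) / (0.15 + 0.21 + 0.21 + 0.15 + 0.16)
  = 15.2520 / 0.8800 = 17.33

17.33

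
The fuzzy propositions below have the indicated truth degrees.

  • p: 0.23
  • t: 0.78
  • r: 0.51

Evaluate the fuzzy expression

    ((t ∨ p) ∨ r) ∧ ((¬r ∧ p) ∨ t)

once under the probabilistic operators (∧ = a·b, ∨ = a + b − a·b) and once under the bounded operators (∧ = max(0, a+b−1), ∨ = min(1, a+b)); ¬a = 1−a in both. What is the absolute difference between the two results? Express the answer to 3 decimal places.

Under probabilistic:
  t ∨ p = a + b − a·b on (0.7800, 0.2300) = 0.8306
  (t ∨ p) ∨ r = a + b − a·b on (0.8306, 0.5100) = 0.9170
  ¬r = 1 − 0.5100 = 0.4900
  ¬r ∧ p = a·b on (0.4900, 0.2300) = 0.1127
  (¬r ∧ p) ∨ t = a + b − a·b on (0.1127, 0.7800) = 0.8048
  ((t ∨ p) ∨ r) ∧ ((¬r ∧ p) ∨ t) = a·b on (0.9170, 0.8048) = 0.7380
  → value = 0.7380
Under bounded:
  t ∨ p = min(1, a+b) on (0.78, 0.23) = 1.00
  (t ∨ p) ∨ r = min(1, a+b) on (1.00, 0.51) = 1.00
  ¬r = 1 − 0.51 = 0.49
  ¬r ∧ p = max(0, a+b−1) on (0.49, 0.23) = 0.00
  (¬r ∧ p) ∨ t = min(1, a+b) on (0.00, 0.78) = 0.78
  ((t ∨ p) ∨ r) ∧ ((¬r ∧ p) ∨ t) = max(0, a+b−1) on (1.00, 0.78) = 0.78
  → value = 0.7800
|0.7380 − 0.7800| = 0.042

0.042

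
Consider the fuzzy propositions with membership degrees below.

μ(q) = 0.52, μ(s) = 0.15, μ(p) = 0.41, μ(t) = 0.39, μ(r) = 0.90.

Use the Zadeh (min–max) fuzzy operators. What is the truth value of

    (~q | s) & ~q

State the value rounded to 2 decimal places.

0.48

~q = 1 − 0.52 = 0.48
~q | s = max(a, b) on (0.48, 0.15) = 0.48
~q = 1 − 0.52 = 0.48
(~q | s) & ~q = min(a, b) on (0.48, 0.48) = 0.48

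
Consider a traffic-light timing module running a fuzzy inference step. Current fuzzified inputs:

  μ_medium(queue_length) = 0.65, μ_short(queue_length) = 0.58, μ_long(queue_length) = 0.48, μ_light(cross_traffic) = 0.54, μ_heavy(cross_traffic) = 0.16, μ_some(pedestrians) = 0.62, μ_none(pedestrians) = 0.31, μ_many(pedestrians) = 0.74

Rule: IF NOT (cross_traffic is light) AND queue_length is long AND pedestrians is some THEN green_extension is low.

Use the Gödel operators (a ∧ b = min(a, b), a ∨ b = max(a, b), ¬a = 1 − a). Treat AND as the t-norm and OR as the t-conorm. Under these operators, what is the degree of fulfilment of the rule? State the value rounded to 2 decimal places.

0.46

firing strength: ¬light=1−0.54=0.46, long=0.48, some=0.62; AND[min(a, b)] → w = 0.46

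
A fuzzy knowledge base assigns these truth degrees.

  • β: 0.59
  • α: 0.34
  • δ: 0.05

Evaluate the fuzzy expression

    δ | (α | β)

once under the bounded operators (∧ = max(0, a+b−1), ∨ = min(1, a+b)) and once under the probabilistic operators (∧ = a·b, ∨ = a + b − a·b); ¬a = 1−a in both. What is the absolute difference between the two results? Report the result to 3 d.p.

Under bounded:
  α | β = min(1, a+b) on (0.34, 0.59) = 0.93
  δ | (α | β) = min(1, a+b) on (0.05, 0.93) = 0.98
  → value = 0.9800
Under probabilistic:
  α | β = a + b − a·b on (0.3400, 0.5900) = 0.7294
  δ | (α | β) = a + b − a·b on (0.0500, 0.7294) = 0.7429
  → value = 0.7429
|0.9800 − 0.7429| = 0.237

0.237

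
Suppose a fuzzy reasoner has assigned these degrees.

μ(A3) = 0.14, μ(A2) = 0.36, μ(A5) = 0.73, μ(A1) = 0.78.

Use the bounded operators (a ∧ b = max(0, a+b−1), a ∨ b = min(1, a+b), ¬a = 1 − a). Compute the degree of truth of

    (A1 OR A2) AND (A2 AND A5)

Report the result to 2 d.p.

0.09

A1 OR A2 = min(1, a+b) on (0.78, 0.36) = 1.00
A2 AND A5 = max(0, a+b−1) on (0.36, 0.73) = 0.09
(A1 OR A2) AND (A2 AND A5) = max(0, a+b−1) on (1.00, 0.09) = 0.09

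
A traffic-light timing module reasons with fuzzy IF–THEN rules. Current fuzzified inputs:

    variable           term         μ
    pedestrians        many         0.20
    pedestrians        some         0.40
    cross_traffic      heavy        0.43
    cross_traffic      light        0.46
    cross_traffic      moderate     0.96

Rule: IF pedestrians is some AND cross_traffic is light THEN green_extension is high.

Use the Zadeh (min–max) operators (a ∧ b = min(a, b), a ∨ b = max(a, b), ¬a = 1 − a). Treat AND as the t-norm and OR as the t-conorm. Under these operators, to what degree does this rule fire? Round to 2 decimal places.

0.40

firing strength: some=0.40, light=0.46; AND[min(a, b)] → w = 0.40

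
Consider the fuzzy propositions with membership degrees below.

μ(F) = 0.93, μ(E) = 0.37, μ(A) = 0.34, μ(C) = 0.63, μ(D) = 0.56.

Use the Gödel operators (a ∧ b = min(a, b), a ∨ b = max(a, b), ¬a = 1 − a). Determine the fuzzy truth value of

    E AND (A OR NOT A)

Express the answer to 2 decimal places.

NOT A = 1 − 0.34 = 0.66
A OR NOT A = max(a, b) on (0.34, 0.66) = 0.66
E AND (A OR NOT A) = min(a, b) on (0.37, 0.66) = 0.37

0.37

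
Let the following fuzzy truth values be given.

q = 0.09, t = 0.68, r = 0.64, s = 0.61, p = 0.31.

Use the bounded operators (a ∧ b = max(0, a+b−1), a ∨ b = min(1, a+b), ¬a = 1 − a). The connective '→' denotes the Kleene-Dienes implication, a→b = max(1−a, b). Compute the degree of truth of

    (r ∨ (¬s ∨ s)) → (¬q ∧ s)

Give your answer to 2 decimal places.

¬s = 1 − 0.61 = 0.39
¬s ∨ s = min(1, a+b) on (0.39, 0.61) = 1.00
r ∨ (¬s ∨ s) = min(1, a+b) on (0.64, 1.00) = 1.00
¬q = 1 − 0.09 = 0.91
¬q ∧ s = max(0, a+b−1) on (0.91, 0.61) = 0.52
(r ∨ (¬s ∨ s)) → (¬q ∧ s)  [Kleene-Dienes: max(1−a, b)] with a=1.00, b=0.52 → 0.52

0.52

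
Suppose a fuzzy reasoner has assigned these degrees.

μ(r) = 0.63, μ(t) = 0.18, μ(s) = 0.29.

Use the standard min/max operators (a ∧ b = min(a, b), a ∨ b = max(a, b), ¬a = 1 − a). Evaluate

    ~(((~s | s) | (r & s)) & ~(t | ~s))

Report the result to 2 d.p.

0.71

~s = 1 − 0.29 = 0.71
~s | s = max(a, b) on (0.71, 0.29) = 0.71
r & s = min(a, b) on (0.63, 0.29) = 0.29
(~s | s) | (r & s) = max(a, b) on (0.71, 0.29) = 0.71
~s = 1 − 0.29 = 0.71
t | ~s = max(a, b) on (0.18, 0.71) = 0.71
~(t | ~s) = 1 − 0.71 = 0.29
((~s | s) | (r & s)) & ~(t | ~s) = min(a, b) on (0.71, 0.29) = 0.29
~(((~s | s) | (r & s)) & ~(t | ~s)) = 1 − 0.29 = 0.71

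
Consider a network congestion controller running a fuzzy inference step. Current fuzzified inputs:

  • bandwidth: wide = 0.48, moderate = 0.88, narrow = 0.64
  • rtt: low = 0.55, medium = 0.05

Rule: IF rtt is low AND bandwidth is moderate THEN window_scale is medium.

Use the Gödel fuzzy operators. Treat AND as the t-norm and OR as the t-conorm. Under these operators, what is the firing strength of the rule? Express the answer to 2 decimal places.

firing strength: low=0.55, moderate=0.88; AND[min(a, b)] → w = 0.55

0.55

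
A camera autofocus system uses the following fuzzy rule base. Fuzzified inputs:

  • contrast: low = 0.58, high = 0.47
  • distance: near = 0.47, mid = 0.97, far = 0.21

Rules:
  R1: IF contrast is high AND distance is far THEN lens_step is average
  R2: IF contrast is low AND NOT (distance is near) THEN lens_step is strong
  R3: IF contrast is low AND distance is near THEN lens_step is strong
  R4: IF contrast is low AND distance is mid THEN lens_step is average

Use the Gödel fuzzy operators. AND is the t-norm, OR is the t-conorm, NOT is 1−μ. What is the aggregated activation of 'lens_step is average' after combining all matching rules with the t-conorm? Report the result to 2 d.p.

R1: high=0.47, far=0.21; AND[min(a, b)] → w = 0.21
R2: low=0.58, ¬near=1−0.47=0.53; AND[min(a, b)] → w = 0.53
R3: low=0.58, near=0.47; AND[min(a, b)] → w = 0.47
R4: low=0.58, mid=0.97; AND[min(a, b)] → w = 0.58
Rules with consequent 'average': {R1, R4} → strengths 0.21, 0.58
Aggregate via t-conorm [max(a, b)]: 0.58

0.58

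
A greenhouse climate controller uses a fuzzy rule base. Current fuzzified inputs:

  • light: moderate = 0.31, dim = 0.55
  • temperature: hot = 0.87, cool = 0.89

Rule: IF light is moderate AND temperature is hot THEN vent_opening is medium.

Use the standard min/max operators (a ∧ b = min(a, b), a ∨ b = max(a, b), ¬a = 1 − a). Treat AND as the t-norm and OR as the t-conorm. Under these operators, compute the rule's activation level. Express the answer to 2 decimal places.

0.31

firing strength: moderate=0.31, hot=0.87; AND[min(a, b)] → w = 0.31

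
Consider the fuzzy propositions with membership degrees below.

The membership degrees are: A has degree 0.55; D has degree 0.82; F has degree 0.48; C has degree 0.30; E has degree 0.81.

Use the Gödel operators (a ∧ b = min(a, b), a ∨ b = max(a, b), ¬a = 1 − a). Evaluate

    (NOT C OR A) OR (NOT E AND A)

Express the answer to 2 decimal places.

0.70

NOT C = 1 − 0.30 = 0.70
NOT C OR A = max(a, b) on (0.70, 0.55) = 0.70
NOT E = 1 − 0.81 = 0.19
NOT E AND A = min(a, b) on (0.19, 0.55) = 0.19
(NOT C OR A) OR (NOT E AND A) = max(a, b) on (0.70, 0.19) = 0.70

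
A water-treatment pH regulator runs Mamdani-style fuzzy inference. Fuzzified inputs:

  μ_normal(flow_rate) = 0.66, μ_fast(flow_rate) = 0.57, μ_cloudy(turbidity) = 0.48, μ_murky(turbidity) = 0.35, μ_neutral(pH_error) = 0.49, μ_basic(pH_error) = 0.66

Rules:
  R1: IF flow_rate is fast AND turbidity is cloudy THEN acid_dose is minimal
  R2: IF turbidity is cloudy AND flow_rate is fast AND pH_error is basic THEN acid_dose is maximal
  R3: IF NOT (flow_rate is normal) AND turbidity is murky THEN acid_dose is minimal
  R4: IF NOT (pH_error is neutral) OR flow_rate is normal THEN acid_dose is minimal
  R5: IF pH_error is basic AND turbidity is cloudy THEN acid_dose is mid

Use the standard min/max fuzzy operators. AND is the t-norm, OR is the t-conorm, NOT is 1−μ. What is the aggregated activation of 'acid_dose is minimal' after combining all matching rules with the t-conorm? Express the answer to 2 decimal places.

0.66

R1: fast=0.57, cloudy=0.48; AND[min(a, b)] → w = 0.48
R2: cloudy=0.48, fast=0.57, basic=0.66; AND[min(a, b)] → w = 0.48
R3: ¬normal=1−0.66=0.34, murky=0.35; AND[min(a, b)] → w = 0.34
R4: ¬neutral=1−0.49=0.51, normal=0.66; OR[max(a, b)] → w = 0.66
R5: basic=0.66, cloudy=0.48; AND[min(a, b)] → w = 0.48
Rules with consequent 'minimal': {R1, R3, R4} → strengths 0.48, 0.34, 0.66
Aggregate via t-conorm [max(a, b)]: 0.66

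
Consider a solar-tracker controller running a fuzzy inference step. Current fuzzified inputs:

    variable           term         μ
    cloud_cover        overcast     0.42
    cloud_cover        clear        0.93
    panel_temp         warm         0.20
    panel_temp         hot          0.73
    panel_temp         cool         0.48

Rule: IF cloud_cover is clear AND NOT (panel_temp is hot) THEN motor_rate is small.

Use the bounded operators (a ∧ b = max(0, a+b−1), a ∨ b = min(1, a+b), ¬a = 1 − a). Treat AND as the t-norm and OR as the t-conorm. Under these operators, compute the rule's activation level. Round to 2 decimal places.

firing strength: clear=0.93, ¬hot=1−0.73=0.27; AND[max(0, a+b−1)] → w = 0.20

0.20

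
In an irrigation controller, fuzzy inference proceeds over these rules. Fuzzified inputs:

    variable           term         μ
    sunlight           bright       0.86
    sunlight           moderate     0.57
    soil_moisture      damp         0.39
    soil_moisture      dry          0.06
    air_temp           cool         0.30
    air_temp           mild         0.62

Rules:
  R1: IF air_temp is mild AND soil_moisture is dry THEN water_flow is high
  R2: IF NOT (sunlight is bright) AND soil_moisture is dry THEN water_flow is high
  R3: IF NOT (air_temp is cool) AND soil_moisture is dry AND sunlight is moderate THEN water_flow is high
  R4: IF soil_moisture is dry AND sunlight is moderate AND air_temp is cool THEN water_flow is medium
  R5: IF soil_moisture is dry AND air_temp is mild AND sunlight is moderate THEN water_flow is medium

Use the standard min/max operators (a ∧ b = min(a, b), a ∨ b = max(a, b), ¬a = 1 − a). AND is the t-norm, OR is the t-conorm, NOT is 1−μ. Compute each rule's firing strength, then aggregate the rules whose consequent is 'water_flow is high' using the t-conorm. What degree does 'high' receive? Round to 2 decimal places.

R1: mild=0.62, dry=0.06; AND[min(a, b)] → w = 0.06
R2: ¬bright=1−0.86=0.14, dry=0.06; AND[min(a, b)] → w = 0.06
R3: ¬cool=1−0.30=0.70, dry=0.06, moderate=0.57; AND[min(a, b)] → w = 0.06
R4: dry=0.06, moderate=0.57, cool=0.30; AND[min(a, b)] → w = 0.06
R5: dry=0.06, mild=0.62, moderate=0.57; AND[min(a, b)] → w = 0.06
Rules with consequent 'high': {R1, R2, R3} → strengths 0.06, 0.06, 0.06
Aggregate via t-conorm [max(a, b)]: 0.06

0.06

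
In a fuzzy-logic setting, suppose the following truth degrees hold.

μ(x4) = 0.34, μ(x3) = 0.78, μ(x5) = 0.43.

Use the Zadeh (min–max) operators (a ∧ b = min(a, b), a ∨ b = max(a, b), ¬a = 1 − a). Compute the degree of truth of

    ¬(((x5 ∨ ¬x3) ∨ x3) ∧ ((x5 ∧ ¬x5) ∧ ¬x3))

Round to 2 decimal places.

0.78

¬x3 = 1 − 0.78 = 0.22
x5 ∨ ¬x3 = max(a, b) on (0.43, 0.22) = 0.43
(x5 ∨ ¬x3) ∨ x3 = max(a, b) on (0.43, 0.78) = 0.78
¬x5 = 1 − 0.43 = 0.57
x5 ∧ ¬x5 = min(a, b) on (0.43, 0.57) = 0.43
¬x3 = 1 − 0.78 = 0.22
(x5 ∧ ¬x5) ∧ ¬x3 = min(a, b) on (0.43, 0.22) = 0.22
((x5 ∨ ¬x3) ∨ x3) ∧ ((x5 ∧ ¬x5) ∧ ¬x3) = min(a, b) on (0.78, 0.22) = 0.22
¬(((x5 ∨ ¬x3) ∨ x3) ∧ ((x5 ∧ ¬x5) ∧ ¬x3)) = 1 − 0.22 = 0.78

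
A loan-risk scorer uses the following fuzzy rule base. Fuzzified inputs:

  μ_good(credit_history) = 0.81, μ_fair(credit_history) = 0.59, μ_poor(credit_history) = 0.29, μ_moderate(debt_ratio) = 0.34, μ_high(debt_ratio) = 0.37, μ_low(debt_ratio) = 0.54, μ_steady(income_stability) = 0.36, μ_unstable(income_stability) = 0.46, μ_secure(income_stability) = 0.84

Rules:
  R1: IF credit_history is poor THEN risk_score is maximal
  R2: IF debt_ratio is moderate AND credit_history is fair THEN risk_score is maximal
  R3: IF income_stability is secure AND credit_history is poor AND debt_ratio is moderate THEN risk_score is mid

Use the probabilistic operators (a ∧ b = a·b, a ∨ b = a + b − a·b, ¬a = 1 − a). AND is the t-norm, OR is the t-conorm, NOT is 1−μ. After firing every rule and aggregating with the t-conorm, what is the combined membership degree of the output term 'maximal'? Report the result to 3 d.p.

0.432

R1: poor=0.29 → w = 0.2900
R2: moderate=0.34, fair=0.59; AND[a·b] → w = 0.2006
R3: secure=0.84, poor=0.29, moderate=0.34; AND[a·b] → w = 0.0828
Rules with consequent 'maximal': {R1, R2} → strengths 0.2900, 0.2006
Aggregate via t-conorm [a + b − a·b]: 0.4324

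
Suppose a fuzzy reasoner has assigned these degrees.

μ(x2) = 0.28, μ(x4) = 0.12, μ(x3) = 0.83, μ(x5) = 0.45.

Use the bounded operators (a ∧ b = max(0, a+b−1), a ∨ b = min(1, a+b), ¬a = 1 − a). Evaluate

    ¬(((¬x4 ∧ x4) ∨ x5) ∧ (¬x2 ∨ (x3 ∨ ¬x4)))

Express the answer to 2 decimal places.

¬x4 = 1 − 0.12 = 0.88
¬x4 ∧ x4 = max(0, a+b−1) on (0.88, 0.12) = 0.00
(¬x4 ∧ x4) ∨ x5 = min(1, a+b) on (0.00, 0.45) = 0.45
¬x2 = 1 − 0.28 = 0.72
¬x4 = 1 − 0.12 = 0.88
x3 ∨ ¬x4 = min(1, a+b) on (0.83, 0.88) = 1.00
¬x2 ∨ (x3 ∨ ¬x4) = min(1, a+b) on (0.72, 1.00) = 1.00
((¬x4 ∧ x4) ∨ x5) ∧ (¬x2 ∨ (x3 ∨ ¬x4)) = max(0, a+b−1) on (0.45, 1.00) = 0.45
¬(((¬x4 ∧ x4) ∨ x5) ∧ (¬x2 ∨ (x3 ∨ ¬x4))) = 1 − 0.45 = 0.55

0.55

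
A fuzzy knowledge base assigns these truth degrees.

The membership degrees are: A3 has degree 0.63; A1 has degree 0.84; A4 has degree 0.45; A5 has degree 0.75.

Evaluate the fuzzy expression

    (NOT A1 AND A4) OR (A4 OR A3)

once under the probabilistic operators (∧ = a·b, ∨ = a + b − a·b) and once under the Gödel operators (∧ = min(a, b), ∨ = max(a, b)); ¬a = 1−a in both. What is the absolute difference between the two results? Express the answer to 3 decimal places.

0.181

Under probabilistic:
  NOT A1 = 1 − 0.8400 = 0.1600
  NOT A1 AND A4 = a·b on (0.1600, 0.4500) = 0.0720
  A4 OR A3 = a + b − a·b on (0.4500, 0.6300) = 0.7965
  (NOT A1 AND A4) OR (A4 OR A3) = a + b − a·b on (0.0720, 0.7965) = 0.8112
  → value = 0.8112
Under Gödel:
  NOT A1 = 1 − 0.84 = 0.16
  NOT A1 AND A4 = min(a, b) on (0.16, 0.45) = 0.16
  A4 OR A3 = max(a, b) on (0.45, 0.63) = 0.63
  (NOT A1 AND A4) OR (A4 OR A3) = max(a, b) on (0.16, 0.63) = 0.63
  → value = 0.6300
|0.8112 − 0.6300| = 0.181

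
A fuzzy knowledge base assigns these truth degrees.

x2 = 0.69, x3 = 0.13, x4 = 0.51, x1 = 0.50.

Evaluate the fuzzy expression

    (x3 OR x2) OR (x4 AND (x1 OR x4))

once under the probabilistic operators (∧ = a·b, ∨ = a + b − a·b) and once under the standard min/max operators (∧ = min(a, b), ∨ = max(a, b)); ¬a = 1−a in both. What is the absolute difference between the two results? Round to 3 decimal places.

Under probabilistic:
  x3 OR x2 = a + b − a·b on (0.1300, 0.6900) = 0.7303
  x1 OR x4 = a + b − a·b on (0.5000, 0.5100) = 0.7550
  x4 AND (x1 OR x4) = a·b on (0.5100, 0.7550) = 0.3851
  (x3 OR x2) OR (x4 AND (x1 OR x4)) = a + b − a·b on (0.7303, 0.3851) = 0.8341
  → value = 0.8341
Under standard min/max:
  x3 OR x2 = max(a, b) on (0.13, 0.69) = 0.69
  x1 OR x4 = max(a, b) on (0.50, 0.51) = 0.51
  x4 AND (x1 OR x4) = min(a, b) on (0.51, 0.51) = 0.51
  (x3 OR x2) OR (x4 AND (x1 OR x4)) = max(a, b) on (0.69, 0.51) = 0.69
  → value = 0.6900
|0.8341 − 0.6900| = 0.144

0.144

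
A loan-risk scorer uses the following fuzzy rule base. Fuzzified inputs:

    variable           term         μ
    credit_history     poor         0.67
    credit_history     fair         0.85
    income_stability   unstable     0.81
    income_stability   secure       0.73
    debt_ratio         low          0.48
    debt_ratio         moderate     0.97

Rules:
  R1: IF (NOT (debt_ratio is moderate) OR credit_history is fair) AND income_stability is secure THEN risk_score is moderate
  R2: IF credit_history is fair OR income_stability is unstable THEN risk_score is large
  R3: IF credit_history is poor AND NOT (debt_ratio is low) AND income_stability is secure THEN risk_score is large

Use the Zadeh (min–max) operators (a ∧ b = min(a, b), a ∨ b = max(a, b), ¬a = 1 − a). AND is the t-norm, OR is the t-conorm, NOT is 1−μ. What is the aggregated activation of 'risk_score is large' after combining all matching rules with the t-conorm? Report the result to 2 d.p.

0.85

R1: (¬moderate=1−0.97=0.03 OR fair=0.85) = 0.85; AND[min(a, b)] with secure=0.73 → w = 0.73
R2: fair=0.85, unstable=0.81; OR[max(a, b)] → w = 0.85
R3: poor=0.67, ¬low=1−0.48=0.52, secure=0.73; AND[min(a, b)] → w = 0.52
Rules with consequent 'large': {R2, R3} → strengths 0.85, 0.52
Aggregate via t-conorm [max(a, b)]: 0.85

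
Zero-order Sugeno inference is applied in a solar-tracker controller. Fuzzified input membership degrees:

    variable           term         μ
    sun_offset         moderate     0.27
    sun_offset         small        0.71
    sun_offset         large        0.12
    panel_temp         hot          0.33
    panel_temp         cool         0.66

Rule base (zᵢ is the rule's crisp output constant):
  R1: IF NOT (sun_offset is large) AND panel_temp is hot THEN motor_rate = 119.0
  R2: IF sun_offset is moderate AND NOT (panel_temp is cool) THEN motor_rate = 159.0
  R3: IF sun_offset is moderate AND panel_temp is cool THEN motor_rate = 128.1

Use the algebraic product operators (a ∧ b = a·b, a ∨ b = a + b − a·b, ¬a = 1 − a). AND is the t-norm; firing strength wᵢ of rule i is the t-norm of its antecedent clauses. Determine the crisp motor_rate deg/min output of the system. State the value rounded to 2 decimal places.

R1 (z=119.0): ¬large=1−0.12=0.88, hot=0.33; AND[a·b] → w = 0.2904
R2 (z=159.0): moderate=0.27, ¬cool=1−0.66=0.34; AND[a·b] → w = 0.0918
R3 (z=128.1): moderate=0.27, cool=0.66; AND[a·b] → w = 0.1782
Weighted average = (0.2904·119.0 + 0.0918·159.0 + 0.1782·128.1) / (0.2904 + 0.0918 + 0.1782)
  = 71.9812 / 0.5604 = 128.45

128.45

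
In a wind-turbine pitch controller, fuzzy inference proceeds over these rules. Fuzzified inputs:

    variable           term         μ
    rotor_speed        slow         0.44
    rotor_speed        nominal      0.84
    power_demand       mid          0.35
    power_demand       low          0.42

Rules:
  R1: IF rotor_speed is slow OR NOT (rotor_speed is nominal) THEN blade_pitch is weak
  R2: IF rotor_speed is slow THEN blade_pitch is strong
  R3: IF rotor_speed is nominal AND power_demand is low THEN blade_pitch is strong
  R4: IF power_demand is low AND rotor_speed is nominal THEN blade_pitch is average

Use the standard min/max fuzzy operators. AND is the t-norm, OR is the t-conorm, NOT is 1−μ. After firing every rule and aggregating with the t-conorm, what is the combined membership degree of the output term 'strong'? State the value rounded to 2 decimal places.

0.44

R1: slow=0.44, ¬nominal=1−0.84=0.16; OR[max(a, b)] → w = 0.44
R2: slow=0.44 → w = 0.44
R3: nominal=0.84, low=0.42; AND[min(a, b)] → w = 0.42
R4: low=0.42, nominal=0.84; AND[min(a, b)] → w = 0.42
Rules with consequent 'strong': {R2, R3} → strengths 0.44, 0.42
Aggregate via t-conorm [max(a, b)]: 0.44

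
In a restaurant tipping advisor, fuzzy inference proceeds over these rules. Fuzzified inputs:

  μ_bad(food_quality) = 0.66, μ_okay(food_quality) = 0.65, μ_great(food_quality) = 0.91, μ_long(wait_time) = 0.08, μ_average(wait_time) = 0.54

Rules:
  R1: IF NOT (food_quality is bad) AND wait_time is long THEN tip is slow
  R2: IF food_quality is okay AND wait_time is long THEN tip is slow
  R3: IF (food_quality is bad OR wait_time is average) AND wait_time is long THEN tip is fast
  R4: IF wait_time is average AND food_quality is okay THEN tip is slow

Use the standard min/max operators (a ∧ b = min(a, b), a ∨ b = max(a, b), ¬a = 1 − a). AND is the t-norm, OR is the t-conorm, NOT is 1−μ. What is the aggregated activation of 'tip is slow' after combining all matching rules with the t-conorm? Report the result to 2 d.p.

R1: ¬bad=1−0.66=0.34, long=0.08; AND[min(a, b)] → w = 0.08
R2: okay=0.65, long=0.08; AND[min(a, b)] → w = 0.08
R3: (bad=0.66 OR average=0.54) = 0.66; AND[min(a, b)] with long=0.08 → w = 0.08
R4: average=0.54, okay=0.65; AND[min(a, b)] → w = 0.54
Rules with consequent 'slow': {R1, R2, R4} → strengths 0.08, 0.08, 0.54
Aggregate via t-conorm [max(a, b)]: 0.54

0.54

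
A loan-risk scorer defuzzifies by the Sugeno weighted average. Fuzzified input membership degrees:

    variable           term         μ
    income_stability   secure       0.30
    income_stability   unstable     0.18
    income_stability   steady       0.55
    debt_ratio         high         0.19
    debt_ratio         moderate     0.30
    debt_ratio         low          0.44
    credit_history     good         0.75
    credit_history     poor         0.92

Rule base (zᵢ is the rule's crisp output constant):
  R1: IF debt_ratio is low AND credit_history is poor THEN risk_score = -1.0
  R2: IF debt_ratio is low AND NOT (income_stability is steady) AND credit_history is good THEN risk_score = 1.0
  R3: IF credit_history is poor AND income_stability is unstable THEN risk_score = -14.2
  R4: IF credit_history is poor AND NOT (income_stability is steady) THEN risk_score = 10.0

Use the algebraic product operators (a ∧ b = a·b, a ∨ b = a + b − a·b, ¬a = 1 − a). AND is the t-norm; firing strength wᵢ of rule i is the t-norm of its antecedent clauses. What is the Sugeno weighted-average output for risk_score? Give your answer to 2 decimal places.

R1 (z=-1.0): low=0.44, poor=0.92; AND[a·b] → w = 0.4048
R2 (z=1.0): low=0.44, ¬steady=1−0.55=0.45, good=0.75; AND[a·b] → w = 0.1485
R3 (z=-14.2): poor=0.92, unstable=0.18; AND[a·b] → w = 0.1656
R4 (z=10.0): poor=0.92, ¬steady=1−0.55=0.45; AND[a·b] → w = 0.4140
Weighted average = (0.4048·-1.0 + 0.1485·1.0 + 0.1656·-14.2 + 0.4140·10.0) / (0.4048 + 0.1485 + 0.1656 + 0.4140)
  = 1.5322 / 1.1329 = 1.35

1.35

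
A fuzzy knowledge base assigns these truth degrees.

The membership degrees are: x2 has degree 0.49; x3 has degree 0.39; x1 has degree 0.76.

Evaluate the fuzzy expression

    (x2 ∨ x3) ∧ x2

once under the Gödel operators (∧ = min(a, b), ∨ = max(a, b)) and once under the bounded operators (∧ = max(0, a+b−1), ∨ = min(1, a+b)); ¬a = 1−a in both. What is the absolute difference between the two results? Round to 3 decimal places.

0.120

Under Gödel:
  x2 ∨ x3 = max(a, b) on (0.49, 0.39) = 0.49
  (x2 ∨ x3) ∧ x2 = min(a, b) on (0.49, 0.49) = 0.49
  → value = 0.4900
Under bounded:
  x2 ∨ x3 = min(1, a+b) on (0.49, 0.39) = 0.88
  (x2 ∨ x3) ∧ x2 = max(0, a+b−1) on (0.88, 0.49) = 0.37
  → value = 0.3700
|0.4900 − 0.3700| = 0.120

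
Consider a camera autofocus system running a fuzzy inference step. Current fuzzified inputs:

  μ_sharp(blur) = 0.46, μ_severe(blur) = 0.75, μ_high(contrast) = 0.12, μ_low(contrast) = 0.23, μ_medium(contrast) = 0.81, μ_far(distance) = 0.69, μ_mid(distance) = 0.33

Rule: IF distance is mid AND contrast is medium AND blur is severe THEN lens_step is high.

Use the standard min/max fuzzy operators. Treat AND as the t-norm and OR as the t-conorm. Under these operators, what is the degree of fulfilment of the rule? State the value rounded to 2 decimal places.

firing strength: mid=0.33, medium=0.81, severe=0.75; AND[min(a, b)] → w = 0.33

0.33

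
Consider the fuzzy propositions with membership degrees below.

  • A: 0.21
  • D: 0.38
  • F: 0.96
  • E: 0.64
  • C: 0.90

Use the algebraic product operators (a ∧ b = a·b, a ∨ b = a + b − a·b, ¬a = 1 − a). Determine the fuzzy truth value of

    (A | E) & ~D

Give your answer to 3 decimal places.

A | E = a + b − a·b on (0.2100, 0.6400) = 0.7156
~D = 1 − 0.3800 = 0.6200
(A | E) & ~D = a·b on (0.7156, 0.6200) = 0.4437

0.444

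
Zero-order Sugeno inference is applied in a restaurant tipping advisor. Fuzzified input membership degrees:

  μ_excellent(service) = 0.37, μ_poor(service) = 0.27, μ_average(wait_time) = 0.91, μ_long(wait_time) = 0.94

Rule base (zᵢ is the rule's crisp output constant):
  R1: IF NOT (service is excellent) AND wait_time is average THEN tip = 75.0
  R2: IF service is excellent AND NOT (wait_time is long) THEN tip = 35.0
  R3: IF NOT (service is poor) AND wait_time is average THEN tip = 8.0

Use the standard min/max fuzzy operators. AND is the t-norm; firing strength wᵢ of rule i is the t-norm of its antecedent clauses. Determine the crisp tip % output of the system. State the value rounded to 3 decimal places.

R1 (z=75.0): ¬excellent=1−0.37=0.63, average=0.91; AND[min(a, b)] → w = 0.63
R2 (z=35.0): excellent=0.37, ¬long=1−0.94=0.06; AND[min(a, b)] → w = 0.06
R3 (z=8.0): ¬poor=1−0.27=0.73, average=0.91; AND[min(a, b)] → w = 0.73
Weighted average = (0.63·75.0 + 0.06·35.0 + 0.73·8.0) / (0.63 + 0.06 + 0.73)
  = 55.1900 / 1.4200 = 38.866

38.866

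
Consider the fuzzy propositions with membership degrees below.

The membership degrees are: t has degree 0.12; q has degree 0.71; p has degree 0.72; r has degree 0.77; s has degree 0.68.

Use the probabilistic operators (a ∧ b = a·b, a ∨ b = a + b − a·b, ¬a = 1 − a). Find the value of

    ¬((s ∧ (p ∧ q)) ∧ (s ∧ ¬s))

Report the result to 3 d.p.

p ∧ q = a·b on (0.7200, 0.7100) = 0.5112
s ∧ (p ∧ q) = a·b on (0.6800, 0.5112) = 0.3476
¬s = 1 − 0.6800 = 0.3200
s ∧ ¬s = a·b on (0.6800, 0.3200) = 0.2176
(s ∧ (p ∧ q)) ∧ (s ∧ ¬s) = a·b on (0.3476, 0.2176) = 0.0756
¬((s ∧ (p ∧ q)) ∧ (s ∧ ¬s)) = 1 − 0.0756 = 0.9244

0.924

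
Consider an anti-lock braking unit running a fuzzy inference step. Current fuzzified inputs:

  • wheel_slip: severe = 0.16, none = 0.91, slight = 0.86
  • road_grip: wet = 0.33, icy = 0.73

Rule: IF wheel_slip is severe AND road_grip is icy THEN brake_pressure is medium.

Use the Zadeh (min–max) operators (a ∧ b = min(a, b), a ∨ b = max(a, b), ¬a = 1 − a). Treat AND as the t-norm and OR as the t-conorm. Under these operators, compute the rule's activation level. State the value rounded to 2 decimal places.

0.16

firing strength: severe=0.16, icy=0.73; AND[min(a, b)] → w = 0.16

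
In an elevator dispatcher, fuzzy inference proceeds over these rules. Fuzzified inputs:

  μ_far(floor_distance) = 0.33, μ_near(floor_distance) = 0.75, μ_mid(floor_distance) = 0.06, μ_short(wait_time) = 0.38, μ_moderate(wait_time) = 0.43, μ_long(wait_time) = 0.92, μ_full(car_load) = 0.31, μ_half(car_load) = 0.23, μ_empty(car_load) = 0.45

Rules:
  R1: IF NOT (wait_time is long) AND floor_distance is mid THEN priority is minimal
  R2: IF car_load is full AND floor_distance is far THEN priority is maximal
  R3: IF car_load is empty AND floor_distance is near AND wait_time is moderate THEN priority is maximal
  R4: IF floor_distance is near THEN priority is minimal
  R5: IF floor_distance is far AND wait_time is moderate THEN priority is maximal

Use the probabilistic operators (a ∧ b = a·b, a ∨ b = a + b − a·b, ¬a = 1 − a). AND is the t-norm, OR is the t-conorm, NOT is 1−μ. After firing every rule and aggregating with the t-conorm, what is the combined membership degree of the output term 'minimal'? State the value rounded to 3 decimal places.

0.751

R1: ¬long=1−0.92=0.08, mid=0.06; AND[a·b] → w = 0.0048
R2: full=0.31, far=0.33; AND[a·b] → w = 0.1023
R3: empty=0.45, near=0.75, moderate=0.43; AND[a·b] → w = 0.1451
R4: near=0.75 → w = 0.7500
R5: far=0.33, moderate=0.43; AND[a·b] → w = 0.1419
Rules with consequent 'minimal': {R1, R4} → strengths 0.0048, 0.7500
Aggregate via t-conorm [a + b − a·b]: 0.7512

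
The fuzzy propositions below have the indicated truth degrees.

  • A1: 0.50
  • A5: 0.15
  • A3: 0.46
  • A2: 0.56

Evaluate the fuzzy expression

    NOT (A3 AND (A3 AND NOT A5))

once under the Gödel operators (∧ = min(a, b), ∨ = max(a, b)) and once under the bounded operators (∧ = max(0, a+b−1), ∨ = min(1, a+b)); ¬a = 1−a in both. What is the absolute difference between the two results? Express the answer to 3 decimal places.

0.460

Under Gödel:
  NOT A5 = 1 − 0.15 = 0.85
  A3 AND NOT A5 = min(a, b) on (0.46, 0.85) = 0.46
  A3 AND (A3 AND NOT A5) = min(a, b) on (0.46, 0.46) = 0.46
  NOT (A3 AND (A3 AND NOT A5)) = 1 − 0.46 = 0.54
  → value = 0.5400
Under bounded:
  NOT A5 = 1 − 0.15 = 0.85
  A3 AND NOT A5 = max(0, a+b−1) on (0.46, 0.85) = 0.31
  A3 AND (A3 AND NOT A5) = max(0, a+b−1) on (0.46, 0.31) = 0.00
  NOT (A3 AND (A3 AND NOT A5)) = 1 − 0.00 = 1.00
  → value = 1.0000
|0.5400 − 1.0000| = 0.460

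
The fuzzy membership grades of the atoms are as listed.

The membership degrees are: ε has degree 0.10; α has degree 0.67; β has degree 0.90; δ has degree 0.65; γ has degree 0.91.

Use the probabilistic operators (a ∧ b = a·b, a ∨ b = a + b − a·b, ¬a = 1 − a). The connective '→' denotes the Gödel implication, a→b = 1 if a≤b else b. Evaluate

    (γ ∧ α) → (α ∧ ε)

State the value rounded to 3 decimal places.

0.067

γ ∧ α = a·b on (0.9100, 0.6700) = 0.6097
α ∧ ε = a·b on (0.6700, 0.1000) = 0.0670
(γ ∧ α) → (α ∧ ε)  [Gödel: 1 if a≤b else b] with a=0.6097, b=0.0670 → 0.0670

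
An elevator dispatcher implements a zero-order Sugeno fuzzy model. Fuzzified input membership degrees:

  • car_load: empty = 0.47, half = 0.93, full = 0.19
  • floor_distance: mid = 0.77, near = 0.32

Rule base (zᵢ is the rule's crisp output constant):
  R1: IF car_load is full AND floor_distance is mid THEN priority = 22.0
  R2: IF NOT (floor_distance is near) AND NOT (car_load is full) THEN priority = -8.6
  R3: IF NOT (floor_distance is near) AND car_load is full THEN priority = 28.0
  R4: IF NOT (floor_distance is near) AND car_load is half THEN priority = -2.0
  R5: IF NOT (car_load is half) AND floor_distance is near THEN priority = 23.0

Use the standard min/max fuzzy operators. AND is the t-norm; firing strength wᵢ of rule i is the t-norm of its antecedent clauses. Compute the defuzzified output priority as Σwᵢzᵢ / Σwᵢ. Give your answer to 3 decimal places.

2.156

R1 (z=22.0): full=0.19, mid=0.77; AND[min(a, b)] → w = 0.19
R2 (z=-8.6): ¬near=1−0.32=0.68, ¬full=1−0.19=0.81; AND[min(a, b)] → w = 0.68
R3 (z=28.0): ¬near=1−0.32=0.68, full=0.19; AND[min(a, b)] → w = 0.19
R4 (z=-2.0): ¬near=1−0.32=0.68, half=0.93; AND[min(a, b)] → w = 0.68
R5 (z=23.0): ¬half=1−0.93=0.07, near=0.32; AND[min(a, b)] → w = 0.07
Weighted average = (0.19·22.0 + 0.68·-8.6 + 0.19·28.0 + 0.68·-2.0 + 0.07·23.0) / (0.19 + 0.68 + 0.19 + 0.68 + 0.07)
  = 3.9020 / 1.8100 = 2.156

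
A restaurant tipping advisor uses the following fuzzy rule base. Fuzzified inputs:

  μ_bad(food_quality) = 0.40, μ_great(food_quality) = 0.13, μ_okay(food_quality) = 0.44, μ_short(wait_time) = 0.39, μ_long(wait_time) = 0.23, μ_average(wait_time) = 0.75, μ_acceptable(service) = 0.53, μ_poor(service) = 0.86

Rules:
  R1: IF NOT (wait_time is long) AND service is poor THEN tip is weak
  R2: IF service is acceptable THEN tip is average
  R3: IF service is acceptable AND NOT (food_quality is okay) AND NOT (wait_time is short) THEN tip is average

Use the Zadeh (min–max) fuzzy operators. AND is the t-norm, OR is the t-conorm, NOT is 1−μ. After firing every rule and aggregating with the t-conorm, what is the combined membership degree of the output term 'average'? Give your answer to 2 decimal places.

0.53

R1: ¬long=1−0.23=0.77, poor=0.86; AND[min(a, b)] → w = 0.77
R2: acceptable=0.53 → w = 0.53
R3: acceptable=0.53, ¬okay=1−0.44=0.56, ¬short=1−0.39=0.61; AND[min(a, b)] → w = 0.53
Rules with consequent 'average': {R2, R3} → strengths 0.53, 0.53
Aggregate via t-conorm [max(a, b)]: 0.53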